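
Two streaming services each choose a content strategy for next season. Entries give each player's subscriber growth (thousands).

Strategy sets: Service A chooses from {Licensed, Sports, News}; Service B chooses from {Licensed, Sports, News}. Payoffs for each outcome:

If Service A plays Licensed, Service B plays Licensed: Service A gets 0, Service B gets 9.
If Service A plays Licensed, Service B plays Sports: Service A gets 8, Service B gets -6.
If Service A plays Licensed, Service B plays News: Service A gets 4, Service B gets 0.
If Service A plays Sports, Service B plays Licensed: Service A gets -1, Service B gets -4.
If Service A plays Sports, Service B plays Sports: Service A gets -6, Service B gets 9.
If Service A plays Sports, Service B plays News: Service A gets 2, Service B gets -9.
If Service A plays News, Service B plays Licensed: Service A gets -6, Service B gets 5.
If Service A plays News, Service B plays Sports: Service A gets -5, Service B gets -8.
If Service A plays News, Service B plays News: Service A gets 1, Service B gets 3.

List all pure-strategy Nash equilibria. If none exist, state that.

(Licensed, Licensed)

(Licensed, Licensed): Service A gets 0, best alternative -1; Service B gets 9, best alternative 0. No profitable deviation — NE.
(Licensed, Sports): Service B can switch to Licensed (-6 → 9). Not NE.
(Licensed, News): Service B can switch to Licensed (0 → 9). Not NE.
(Sports, Licensed): Service A can switch to Licensed (-1 → 0). Not NE.
(Sports, Sports): Service A can switch to Licensed (-6 → 8). Not NE.
(Sports, News): Service A can switch to Licensed (2 → 4). Not NE.
(News, Licensed): Service A can switch to Licensed (-6 → 0). Not NE.
(News, Sports): Service A can switch to Licensed (-5 → 8). Not NE.
(News, News): Service A can switch to Licensed (1 → 4). Not NE.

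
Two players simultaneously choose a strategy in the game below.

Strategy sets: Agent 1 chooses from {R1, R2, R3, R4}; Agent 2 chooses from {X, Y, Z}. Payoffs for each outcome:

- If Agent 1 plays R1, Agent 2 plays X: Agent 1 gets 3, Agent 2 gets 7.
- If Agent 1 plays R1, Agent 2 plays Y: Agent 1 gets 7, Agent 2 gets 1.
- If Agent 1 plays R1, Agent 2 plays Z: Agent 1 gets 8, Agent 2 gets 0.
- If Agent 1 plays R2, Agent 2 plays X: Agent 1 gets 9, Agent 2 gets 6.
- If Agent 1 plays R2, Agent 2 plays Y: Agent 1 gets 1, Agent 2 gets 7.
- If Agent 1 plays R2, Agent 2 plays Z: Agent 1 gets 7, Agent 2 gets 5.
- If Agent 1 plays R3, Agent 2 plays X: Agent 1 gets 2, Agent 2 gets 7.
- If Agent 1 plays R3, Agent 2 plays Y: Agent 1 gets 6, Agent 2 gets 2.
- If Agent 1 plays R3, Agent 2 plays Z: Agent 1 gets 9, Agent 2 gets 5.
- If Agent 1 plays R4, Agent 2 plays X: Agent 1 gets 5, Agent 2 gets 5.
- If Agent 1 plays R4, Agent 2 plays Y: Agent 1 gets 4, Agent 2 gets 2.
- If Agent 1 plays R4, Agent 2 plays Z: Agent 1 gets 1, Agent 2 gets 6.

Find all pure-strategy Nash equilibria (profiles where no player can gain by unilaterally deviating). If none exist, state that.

Agent 1 against X: payoffs 3, 9, 2, 5 → best response R2.
Agent 1 against Y: payoffs 7, 1, 6, 4 → best response R1.
Agent 1 against Z: payoffs 8, 7, 9, 1 → best response R3.
Agent 2 against R1: payoffs 7, 1, 0 → best response X.
Agent 2 against R2: payoffs 6, 7, 5 → best response Y.
Agent 2 against R3: payoffs 7, 2, 5 → best response X.
Agent 2 against R4: payoffs 5, 2, 6 → best response Z.
No profile is a mutual best response for all players.

There is no pure-strategy Nash equilibrium.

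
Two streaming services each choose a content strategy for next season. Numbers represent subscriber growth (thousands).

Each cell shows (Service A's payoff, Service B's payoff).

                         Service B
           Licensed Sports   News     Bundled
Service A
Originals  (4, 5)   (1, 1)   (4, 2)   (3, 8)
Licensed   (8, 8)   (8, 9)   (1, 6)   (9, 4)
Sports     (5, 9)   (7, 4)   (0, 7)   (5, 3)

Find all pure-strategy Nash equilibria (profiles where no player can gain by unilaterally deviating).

Pure NE: (Licensed, Sports)

(Originals, Licensed): Service A can switch to Licensed (4 → 8). Not NE.
(Originals, Sports): Service A can switch to Licensed (1 → 8). Not NE.
(Originals, News): Service B can switch to Licensed (2 → 5). Not NE.
(Originals, Bundled): Service A can switch to Licensed (3 → 9). Not NE.
(Licensed, Licensed): Service B can switch to Sports (8 → 9). Not NE.
(Licensed, Sports): Service A gets 8, best alternative 7; Service B gets 9, best alternative 8. No profitable deviation — NE.
(Licensed, News): Service A can switch to Originals (1 → 4). Not NE.
(Licensed, Bundled): Service B can switch to Licensed (4 → 8). Not NE.
(Sports, Licensed): Service A can switch to Licensed (5 → 8). Not NE.
(The remaining 3 profiles each have a profitable deviation by the same check.)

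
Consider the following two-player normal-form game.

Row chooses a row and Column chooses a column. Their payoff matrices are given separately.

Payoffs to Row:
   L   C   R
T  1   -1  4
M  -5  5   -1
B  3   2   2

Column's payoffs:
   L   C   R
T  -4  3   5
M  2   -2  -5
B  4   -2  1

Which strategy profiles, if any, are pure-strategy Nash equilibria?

Pure-strategy Nash equilibria: (T, R) and (B, L)

(T, L): Row can switch to B (1 → 3). Not NE.
(T, C): Row can switch to M (-1 → 5). Not NE.
(T, R): Row gets 4, best alternative 2; Column gets 5, best alternative 3. No profitable deviation — NE.
(M, L): Row can switch to T (-5 → 1). Not NE.
(M, C): Column can switch to L (-2 → 2). Not NE.
(M, R): Row can switch to T (-1 → 4). Not NE.
(B, L): Row gets 3, best alternative 1; Column gets 4, best alternative 1. No profitable deviation — NE.
(B, C): Row can switch to M (2 → 5). Not NE.
(B, R): Row can switch to T (2 → 4). Not NE.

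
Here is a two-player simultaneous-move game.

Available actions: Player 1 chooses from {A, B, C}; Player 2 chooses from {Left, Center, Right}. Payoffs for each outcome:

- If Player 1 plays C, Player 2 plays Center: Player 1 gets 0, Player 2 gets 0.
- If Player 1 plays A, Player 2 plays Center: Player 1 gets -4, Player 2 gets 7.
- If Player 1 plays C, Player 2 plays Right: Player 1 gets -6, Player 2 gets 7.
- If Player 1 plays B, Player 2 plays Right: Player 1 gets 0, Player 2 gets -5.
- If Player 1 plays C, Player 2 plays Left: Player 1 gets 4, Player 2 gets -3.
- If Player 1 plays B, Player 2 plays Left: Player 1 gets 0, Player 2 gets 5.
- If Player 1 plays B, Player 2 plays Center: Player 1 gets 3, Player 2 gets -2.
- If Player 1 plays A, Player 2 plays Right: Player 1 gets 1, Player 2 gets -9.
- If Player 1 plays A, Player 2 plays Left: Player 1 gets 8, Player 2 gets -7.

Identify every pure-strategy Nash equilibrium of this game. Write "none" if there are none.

(A, Left): Player 2 can switch to Center (-7 → 7). Not NE.
(A, Center): Player 1 can switch to B (-4 → 3). Not NE.
(A, Right): Player 2 can switch to Left (-9 → -7). Not NE.
(B, Left): Player 1 can switch to A (0 → 8). Not NE.
(B, Center): Player 2 can switch to Left (-2 → 5). Not NE.
(B, Right): Player 1 can switch to A (0 → 1). Not NE.
(C, Left): Player 1 can switch to A (4 → 8). Not NE.
(C, Center): Player 1 can switch to B (0 → 3). Not NE.
(C, Right): Player 1 can switch to A (-6 → 1). Not NE.

none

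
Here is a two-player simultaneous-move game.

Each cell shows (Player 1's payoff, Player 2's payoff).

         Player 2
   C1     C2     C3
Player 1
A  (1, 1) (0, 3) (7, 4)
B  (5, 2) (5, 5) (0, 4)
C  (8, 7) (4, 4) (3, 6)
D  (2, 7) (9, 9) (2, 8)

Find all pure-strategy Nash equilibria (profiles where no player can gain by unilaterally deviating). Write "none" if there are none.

Player 1 against C1: payoffs 1, 5, 8, 2 → best response C.
Player 1 against C2: payoffs 0, 5, 4, 9 → best response D.
Player 1 against C3: payoffs 7, 0, 3, 2 → best response A.
Player 2 against A: payoffs 1, 3, 4 → best response C3.
Player 2 against B: payoffs 2, 5, 4 → best response C2.
Player 2 against C: payoffs 7, 4, 6 → best response C1.
Player 2 against D: payoffs 7, 9, 8 → best response C2.
Mutual best responses: (A, C3); (C, C1); (D, C2).

The pure Nash equilibria are (A, C3), (C, C1), (D, C2).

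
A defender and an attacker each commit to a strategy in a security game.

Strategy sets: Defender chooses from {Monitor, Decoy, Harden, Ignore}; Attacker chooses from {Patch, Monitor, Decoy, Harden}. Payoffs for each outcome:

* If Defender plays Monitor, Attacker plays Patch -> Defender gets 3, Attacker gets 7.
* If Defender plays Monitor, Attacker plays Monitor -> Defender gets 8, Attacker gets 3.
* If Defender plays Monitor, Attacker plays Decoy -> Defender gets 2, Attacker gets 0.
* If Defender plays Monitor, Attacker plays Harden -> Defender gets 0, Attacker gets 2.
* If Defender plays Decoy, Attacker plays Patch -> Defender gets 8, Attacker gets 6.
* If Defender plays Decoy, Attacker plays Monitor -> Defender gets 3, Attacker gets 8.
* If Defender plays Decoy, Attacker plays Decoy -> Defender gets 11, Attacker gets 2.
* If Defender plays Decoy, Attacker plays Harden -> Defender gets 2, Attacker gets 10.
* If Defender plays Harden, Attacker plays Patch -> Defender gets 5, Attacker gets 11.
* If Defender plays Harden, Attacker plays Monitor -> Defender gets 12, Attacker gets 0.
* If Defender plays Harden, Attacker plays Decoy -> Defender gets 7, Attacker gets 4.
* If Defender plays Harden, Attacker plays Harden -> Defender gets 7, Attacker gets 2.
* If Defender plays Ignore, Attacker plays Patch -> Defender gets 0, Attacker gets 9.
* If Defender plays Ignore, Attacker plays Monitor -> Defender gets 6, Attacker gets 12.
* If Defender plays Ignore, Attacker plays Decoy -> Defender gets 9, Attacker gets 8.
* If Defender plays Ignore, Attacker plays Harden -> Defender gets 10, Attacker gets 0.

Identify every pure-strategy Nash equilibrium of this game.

none

(Monitor, Patch): Defender can switch to Decoy (3 → 8). Not NE.
(Monitor, Monitor): Defender can switch to Harden (8 → 12). Not NE.
(Monitor, Decoy): Defender can switch to Decoy (2 → 11). Not NE.
(Monitor, Harden): Defender can switch to Decoy (0 → 2). Not NE.
(Decoy, Patch): Attacker can switch to Monitor (6 → 8). Not NE.
(Decoy, Monitor): Defender can switch to Monitor (3 → 8). Not NE.
(Decoy, Decoy): Attacker can switch to Patch (2 → 6). Not NE.
(Decoy, Harden): Defender can switch to Harden (2 → 7). Not NE.
(Harden, Patch): Defender can switch to Decoy (5 → 8). Not NE.
(Harden, Monitor): Attacker can switch to Patch (0 → 11). Not NE.
(The remaining 6 profiles each have a profitable deviation by the same check.)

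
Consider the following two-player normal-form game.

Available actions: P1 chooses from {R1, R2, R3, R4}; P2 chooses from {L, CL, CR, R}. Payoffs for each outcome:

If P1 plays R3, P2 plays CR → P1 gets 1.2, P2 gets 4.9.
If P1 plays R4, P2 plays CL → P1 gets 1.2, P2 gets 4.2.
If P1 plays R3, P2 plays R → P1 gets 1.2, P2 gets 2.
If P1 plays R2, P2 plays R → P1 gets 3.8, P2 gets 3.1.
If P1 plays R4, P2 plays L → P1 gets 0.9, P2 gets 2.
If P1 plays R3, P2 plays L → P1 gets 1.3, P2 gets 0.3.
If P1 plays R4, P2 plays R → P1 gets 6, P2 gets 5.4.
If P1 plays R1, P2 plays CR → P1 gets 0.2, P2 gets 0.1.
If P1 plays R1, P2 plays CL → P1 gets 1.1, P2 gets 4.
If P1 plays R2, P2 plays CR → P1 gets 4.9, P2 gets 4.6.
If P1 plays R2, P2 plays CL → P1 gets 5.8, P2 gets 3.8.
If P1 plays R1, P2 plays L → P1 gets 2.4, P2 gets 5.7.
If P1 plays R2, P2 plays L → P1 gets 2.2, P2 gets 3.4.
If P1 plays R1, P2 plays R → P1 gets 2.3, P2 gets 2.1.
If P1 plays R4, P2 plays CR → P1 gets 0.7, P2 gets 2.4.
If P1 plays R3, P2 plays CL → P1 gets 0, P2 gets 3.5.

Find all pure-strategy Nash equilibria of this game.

P1 against L: payoffs 2.4, 2.2, 1.3, 0.9 → best response R1.
P1 against CL: payoffs 1.1, 5.8, 0, 1.2 → best response R2.
P1 against CR: payoffs 0.2, 4.9, 1.2, 0.7 → best response R2.
P1 against R: payoffs 2.3, 3.8, 1.2, 6 → best response R4.
P2 against R1: payoffs 5.7, 4, 0.1, 2.1 → best response L.
P2 against R2: payoffs 3.4, 3.8, 4.6, 3.1 → best response CR.
P2 against R3: payoffs 0.3, 3.5, 4.9, 2 → best response CR.
P2 against R4: payoffs 2, 4.2, 2.4, 5.4 → best response R.
Mutual best responses: (R1, L); (R2, CR); (R4, R).

Pure-strategy Nash equilibria: (R1, L), (R2, CR), (R4, R)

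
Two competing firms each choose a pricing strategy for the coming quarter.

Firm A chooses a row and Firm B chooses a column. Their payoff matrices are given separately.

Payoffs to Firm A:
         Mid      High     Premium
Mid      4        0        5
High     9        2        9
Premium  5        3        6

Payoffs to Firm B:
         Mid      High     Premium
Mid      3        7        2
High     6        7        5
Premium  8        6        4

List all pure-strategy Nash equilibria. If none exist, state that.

No pure-strategy Nash equilibrium.

Firm A against Mid: payoffs 4, 9, 5 → best response High.
Firm A against High: payoffs 0, 2, 3 → best response Premium.
Firm A against Premium: payoffs 5, 9, 6 → best response High.
Firm B against Mid: payoffs 3, 7, 2 → best response High.
Firm B against High: payoffs 6, 7, 5 → best response High.
Firm B against Premium: payoffs 8, 6, 4 → best response Mid.
No profile is a mutual best response for all players.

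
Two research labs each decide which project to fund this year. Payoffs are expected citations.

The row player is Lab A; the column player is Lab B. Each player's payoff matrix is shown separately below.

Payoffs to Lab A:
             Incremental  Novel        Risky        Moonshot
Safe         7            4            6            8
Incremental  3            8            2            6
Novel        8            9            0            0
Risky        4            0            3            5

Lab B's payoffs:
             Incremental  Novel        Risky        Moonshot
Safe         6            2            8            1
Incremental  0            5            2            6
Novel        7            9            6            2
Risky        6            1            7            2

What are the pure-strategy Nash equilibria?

(Safe, Risky); (Novel, Novel)

(Safe, Incremental): Lab A can switch to Novel (7 → 8). Not NE.
(Safe, Novel): Lab A can switch to Incremental (4 → 8). Not NE.
(Safe, Risky): Lab A gets 6, best alternative 3; Lab B gets 8, best alternative 6. No profitable deviation — NE.
(Safe, Moonshot): Lab B can switch to Incremental (1 → 6). Not NE.
(Incremental, Incremental): Lab A can switch to Safe (3 → 7). Not NE.
(Incremental, Novel): Lab A can switch to Novel (8 → 9). Not NE.
(Incremental, Risky): Lab A can switch to Safe (2 → 6). Not NE.
(Incremental, Moonshot): Lab A can switch to Safe (6 → 8). Not NE.
(Novel, Incremental): Lab B can switch to Novel (7 → 9). Not NE.
(Novel, Novel): Lab A gets 9, best alternative 8; Lab B gets 9, best alternative 7. No profitable deviation — NE.
(The remaining 6 profiles each have a profitable deviation by the same check.)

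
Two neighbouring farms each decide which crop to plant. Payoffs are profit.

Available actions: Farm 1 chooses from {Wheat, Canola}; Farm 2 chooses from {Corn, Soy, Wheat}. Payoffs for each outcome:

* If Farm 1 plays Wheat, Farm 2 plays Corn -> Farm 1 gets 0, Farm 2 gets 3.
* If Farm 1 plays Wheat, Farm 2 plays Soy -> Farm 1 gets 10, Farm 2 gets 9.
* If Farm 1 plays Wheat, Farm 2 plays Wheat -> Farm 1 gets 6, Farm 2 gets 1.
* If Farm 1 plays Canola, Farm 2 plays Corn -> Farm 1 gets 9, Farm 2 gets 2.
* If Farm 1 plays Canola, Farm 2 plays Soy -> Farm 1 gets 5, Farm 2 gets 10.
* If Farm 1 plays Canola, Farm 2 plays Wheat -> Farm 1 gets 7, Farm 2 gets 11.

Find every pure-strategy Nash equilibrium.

(Wheat, Soy), (Canola, Wheat)

(Wheat, Corn): Farm 1 can switch to Canola (0 → 9). Not NE.
(Wheat, Soy): Farm 1 gets 10, best alternative 5; Farm 2 gets 9, best alternative 3. No profitable deviation — NE.
(Wheat, Wheat): Farm 1 can switch to Canola (6 → 7). Not NE.
(Canola, Corn): Farm 2 can switch to Soy (2 → 10). Not NE.
(Canola, Soy): Farm 1 can switch to Wheat (5 → 10). Not NE.
(Canola, Wheat): Farm 1 gets 7, best alternative 6; Farm 2 gets 11, best alternative 10. No profitable deviation — NE.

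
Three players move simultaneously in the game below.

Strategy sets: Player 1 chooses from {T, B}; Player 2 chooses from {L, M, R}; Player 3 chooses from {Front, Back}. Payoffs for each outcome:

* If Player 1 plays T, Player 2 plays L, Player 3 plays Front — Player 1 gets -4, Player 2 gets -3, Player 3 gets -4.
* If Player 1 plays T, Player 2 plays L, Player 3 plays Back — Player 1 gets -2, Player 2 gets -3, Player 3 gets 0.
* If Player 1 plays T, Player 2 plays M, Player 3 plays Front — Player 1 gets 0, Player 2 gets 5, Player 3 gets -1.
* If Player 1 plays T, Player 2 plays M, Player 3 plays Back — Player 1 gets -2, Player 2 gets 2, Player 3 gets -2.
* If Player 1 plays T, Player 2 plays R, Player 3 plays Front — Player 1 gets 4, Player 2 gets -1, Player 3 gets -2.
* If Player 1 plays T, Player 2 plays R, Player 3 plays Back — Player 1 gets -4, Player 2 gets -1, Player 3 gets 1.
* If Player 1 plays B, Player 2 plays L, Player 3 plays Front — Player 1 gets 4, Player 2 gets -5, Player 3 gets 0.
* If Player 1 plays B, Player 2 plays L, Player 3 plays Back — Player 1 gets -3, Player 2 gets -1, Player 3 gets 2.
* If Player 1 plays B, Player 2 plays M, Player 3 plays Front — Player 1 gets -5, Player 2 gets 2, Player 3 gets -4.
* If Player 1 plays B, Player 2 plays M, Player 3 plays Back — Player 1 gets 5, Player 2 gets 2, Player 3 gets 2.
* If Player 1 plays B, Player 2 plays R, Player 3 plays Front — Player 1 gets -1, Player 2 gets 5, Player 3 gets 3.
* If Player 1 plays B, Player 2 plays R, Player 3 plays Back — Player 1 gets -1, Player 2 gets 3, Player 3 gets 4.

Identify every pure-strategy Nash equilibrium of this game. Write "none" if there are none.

Player 1 against (L, Front): payoffs -4, 4 → best response B.
Player 1 against (L, Back): payoffs -2, -3 → best response T.
Player 1 against (M, Front): payoffs 0, -5 → best response T.
Player 1 against (M, Back): payoffs -2, 5 → best response B.
Player 1 against (R, Front): payoffs 4, -1 → best response T.
Player 1 against (R, Back): payoffs -4, -1 → best response B.
Player 2 against (T, Front): payoffs -3, 5, -1 → best response M.
Player 2 against (T, Back): payoffs -3, 2, -1 → best response M.
Player 2 against (B, Front): payoffs -5, 2, 5 → best response R.
Player 2 against (B, Back): payoffs -1, 2, 3 → best response R.
Player 3 against (T, L): payoffs -4, 0 → best response Back.
Player 3 against (T, M): payoffs -1, -2 → best response Front.
Player 3 against (T, R): payoffs -2, 1 → best response Back.
Player 3 against (B, L): payoffs 0, 2 → best response Back.
Player 3 against (B, M): payoffs -4, 2 → best response Back.
Player 3 against (B, R): payoffs 3, 4 → best response Back.
Mutual best responses: (T, M, Front); (B, R, Back).

Pure-strategy Nash equilibria: (T, M, Front) and (B, R, Back)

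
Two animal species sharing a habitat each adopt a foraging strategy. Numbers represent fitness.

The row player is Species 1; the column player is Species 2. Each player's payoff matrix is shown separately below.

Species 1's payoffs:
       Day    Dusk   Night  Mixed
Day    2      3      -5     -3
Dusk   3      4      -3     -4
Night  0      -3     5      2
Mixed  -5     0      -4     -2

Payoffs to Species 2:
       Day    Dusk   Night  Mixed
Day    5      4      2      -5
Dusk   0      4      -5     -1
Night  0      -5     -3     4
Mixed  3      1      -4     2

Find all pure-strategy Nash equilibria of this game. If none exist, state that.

For each player, find the best response to each opponent profile; mutual best responses are the pure NE.
Species 1 against Day: payoffs 2, 3, 0, -5 → best response Dusk.
Species 1 against Dusk: payoffs 3, 4, -3, 0 → best response Dusk.
Species 1 against Night: payoffs -5, -3, 5, -4 → best response Night.
Species 1 against Mixed: payoffs -3, -4, 2, -2 → best response Night.
Species 2 against Day: payoffs 5, 4, 2, -5 → best response Day.
Species 2 against Dusk: payoffs 0, 4, -5, -1 → best response Dusk.
Species 2 against Night: payoffs 0, -5, -3, 4 → best response Mixed.
Species 2 against Mixed: payoffs 3, 1, -4, 2 → best response Day.
Mutual best responses: (Dusk, Dusk); (Night, Mixed).

Pure-strategy Nash equilibria: (Dusk, Dusk), (Night, Mixed)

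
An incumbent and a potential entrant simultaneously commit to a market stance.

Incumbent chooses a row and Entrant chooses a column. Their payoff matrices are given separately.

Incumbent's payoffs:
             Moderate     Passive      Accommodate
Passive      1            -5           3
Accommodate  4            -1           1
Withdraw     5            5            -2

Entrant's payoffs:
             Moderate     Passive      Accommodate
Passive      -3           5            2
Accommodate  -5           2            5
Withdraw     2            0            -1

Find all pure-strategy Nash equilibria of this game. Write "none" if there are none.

Mark each player's best response to every combination of opponents' strategies; a profile where every player is best-responding is a pure Nash equilibrium.
Incumbent against Moderate: payoffs 1, 4, 5 → best response Withdraw.
Incumbent against Passive: payoffs -5, -1, 5 → best response Withdraw.
Incumbent against Accommodate: payoffs 3, 1, -2 → best response Passive.
Entrant against Passive: payoffs -3, 5, 2 → best response Passive.
Entrant against Accommodate: payoffs -5, 2, 5 → best response Accommodate.
Entrant against Withdraw: payoffs 2, 0, -1 → best response Moderate.
Mutual best responses: (Withdraw, Moderate).

Pure NE: (Withdraw, Moderate)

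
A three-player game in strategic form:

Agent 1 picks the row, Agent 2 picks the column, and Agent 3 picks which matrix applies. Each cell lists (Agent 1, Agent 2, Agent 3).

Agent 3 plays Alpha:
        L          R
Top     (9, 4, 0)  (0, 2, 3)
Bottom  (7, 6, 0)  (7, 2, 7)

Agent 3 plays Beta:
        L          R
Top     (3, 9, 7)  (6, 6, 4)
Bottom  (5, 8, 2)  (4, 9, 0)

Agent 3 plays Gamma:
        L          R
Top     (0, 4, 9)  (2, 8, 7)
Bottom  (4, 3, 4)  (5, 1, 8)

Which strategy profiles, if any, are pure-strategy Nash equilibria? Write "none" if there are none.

The unique pure-strategy Nash equilibrium is (Bottom, L, Gamma).

Agent 1 against (L, Alpha): payoffs 9, 7 → best response Top.
Agent 1 against (L, Beta): payoffs 3, 5 → best response Bottom.
Agent 1 against (L, Gamma): payoffs 0, 4 → best response Bottom.
Agent 1 against (R, Alpha): payoffs 0, 7 → best response Bottom.
Agent 1 against (R, Beta): payoffs 6, 4 → best response Top.
Agent 1 against (R, Gamma): payoffs 2, 5 → best response Bottom.
Agent 2 against (Top, Alpha): payoffs 4, 2 → best response L.
Agent 2 against (Top, Beta): payoffs 9, 6 → best response L.
Agent 2 against (Top, Gamma): payoffs 4, 8 → best response R.
Agent 2 against (Bottom, Alpha): payoffs 6, 2 → best response L.
Agent 2 against (Bottom, Beta): payoffs 8, 9 → best response R.
Agent 2 against (Bottom, Gamma): payoffs 3, 1 → best response L.
Agent 3 against (Top, L): payoffs 0, 7, 9 → best response Gamma.
Agent 3 against (Top, R): payoffs 3, 4, 7 → best response Gamma.
Agent 3 against (Bottom, L): payoffs 0, 2, 4 → best response Gamma.
Agent 3 against (Bottom, R): payoffs 7, 0, 8 → best response Gamma.
Mutual best responses: (Bottom, L, Gamma).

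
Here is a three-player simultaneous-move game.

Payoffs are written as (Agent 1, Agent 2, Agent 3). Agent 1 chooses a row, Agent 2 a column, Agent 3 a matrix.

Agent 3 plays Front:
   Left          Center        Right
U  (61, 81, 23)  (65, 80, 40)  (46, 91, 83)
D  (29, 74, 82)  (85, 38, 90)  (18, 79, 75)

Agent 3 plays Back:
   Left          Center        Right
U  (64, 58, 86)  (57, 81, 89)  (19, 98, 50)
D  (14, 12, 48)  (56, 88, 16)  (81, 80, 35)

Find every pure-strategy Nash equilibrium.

The unique pure-strategy Nash equilibrium is (U, Right, Front).

Mark each player's best response to every combination of opponents' strategies; a profile where every player is best-responding is a pure Nash equilibrium.
Agent 1 against (Left, Front): payoffs 61, 29 → best response U.
Agent 1 against (Left, Back): payoffs 64, 14 → best response U.
Agent 1 against (Center, Front): payoffs 65, 85 → best response D.
Agent 1 against (Center, Back): payoffs 57, 56 → best response U.
Agent 1 against (Right, Front): payoffs 46, 18 → best response U.
Agent 1 against (Right, Back): payoffs 19, 81 → best response D.
Agent 2 against (U, Front): payoffs 81, 80, 91 → best response Right.
Agent 2 against (U, Back): payoffs 58, 81, 98 → best response Right.
Agent 2 against (D, Front): payoffs 74, 38, 79 → best response Right.
Agent 2 against (D, Back): payoffs 12, 88, 80 → best response Center.
Agent 3 against (U, Left): payoffs 23, 86 → best response Back.
Agent 3 against (U, Center): payoffs 40, 89 → best response Back.
Agent 3 against (U, Right): payoffs 83, 50 → best response Front.
Agent 3 against (D, Left): payoffs 82, 48 → best response Front.
Agent 3 against (D, Center): payoffs 90, 16 → best response Front.
Agent 3 against (D, Right): payoffs 75, 35 → best response Front.
Mutual best responses: (U, Right, Front).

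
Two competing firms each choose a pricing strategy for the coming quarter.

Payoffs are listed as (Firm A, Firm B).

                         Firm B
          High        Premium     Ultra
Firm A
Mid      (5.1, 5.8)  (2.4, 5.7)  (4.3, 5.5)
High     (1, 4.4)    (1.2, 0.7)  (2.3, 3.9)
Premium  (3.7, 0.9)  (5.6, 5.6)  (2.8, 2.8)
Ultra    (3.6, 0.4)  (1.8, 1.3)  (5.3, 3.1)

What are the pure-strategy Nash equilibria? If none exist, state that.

(Mid, High): Firm A gets 5.1, best alternative 3.7; Firm B gets 5.8, best alternative 5.7. No profitable deviation — NE.
(Mid, Premium): Firm A can switch to Premium (2.4 → 5.6). Not NE.
(Mid, Ultra): Firm A can switch to Ultra (4.3 → 5.3). Not NE.
(High, High): Firm A can switch to Mid (1 → 5.1). Not NE.
(High, Premium): Firm A can switch to Mid (1.2 → 2.4). Not NE.
(High, Ultra): Firm A can switch to Mid (2.3 → 4.3). Not NE.
(Premium, High): Firm A can switch to Mid (3.7 → 5.1). Not NE.
(Premium, Premium): Firm A gets 5.6, best alternative 2.4; Firm B gets 5.6, best alternative 2.8. No profitable deviation — NE.
(Premium, Ultra): Firm A can switch to Mid (2.8 → 4.3). Not NE.
(Ultra, High): Firm A can switch to Mid (3.6 → 5.1). Not NE.
(Ultra, Ultra): Firm A gets 5.3, best alternative 4.3; Firm B gets 3.1, best alternative 1.3. No profitable deviation — NE.
(The remaining 1 profile has a profitable deviation by the same check.)

(Mid, High), (Premium, Premium), (Ultra, Ultra)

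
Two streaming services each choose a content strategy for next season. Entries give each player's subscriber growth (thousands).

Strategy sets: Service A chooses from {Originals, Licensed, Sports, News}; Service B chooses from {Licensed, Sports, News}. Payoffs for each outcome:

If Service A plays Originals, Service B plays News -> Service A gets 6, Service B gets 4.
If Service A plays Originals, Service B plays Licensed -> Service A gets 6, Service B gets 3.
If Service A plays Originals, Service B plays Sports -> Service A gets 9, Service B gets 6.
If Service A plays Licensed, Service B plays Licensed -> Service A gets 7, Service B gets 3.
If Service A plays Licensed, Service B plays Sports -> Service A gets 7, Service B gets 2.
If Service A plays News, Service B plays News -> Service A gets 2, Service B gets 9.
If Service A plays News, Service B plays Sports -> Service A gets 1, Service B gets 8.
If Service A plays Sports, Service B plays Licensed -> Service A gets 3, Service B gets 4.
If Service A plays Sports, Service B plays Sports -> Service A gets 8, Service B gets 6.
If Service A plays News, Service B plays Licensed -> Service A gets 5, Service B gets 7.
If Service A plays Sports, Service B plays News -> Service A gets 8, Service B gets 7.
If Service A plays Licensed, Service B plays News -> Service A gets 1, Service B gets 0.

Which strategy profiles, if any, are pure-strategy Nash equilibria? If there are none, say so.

Service A against Licensed: payoffs 6, 7, 3, 5 → best response Licensed.
Service A against Sports: payoffs 9, 7, 8, 1 → best response Originals.
Service A against News: payoffs 6, 1, 8, 2 → best response Sports.
Service B against Originals: payoffs 3, 6, 4 → best response Sports.
Service B against Licensed: payoffs 3, 2, 0 → best response Licensed.
Service B against Sports: payoffs 4, 6, 7 → best response News.
Service B against News: payoffs 7, 8, 9 → best response News.
Mutual best responses: (Originals, Sports); (Licensed, Licensed); (Sports, News).

(Originals, Sports), (Licensed, Licensed), (Sports, News)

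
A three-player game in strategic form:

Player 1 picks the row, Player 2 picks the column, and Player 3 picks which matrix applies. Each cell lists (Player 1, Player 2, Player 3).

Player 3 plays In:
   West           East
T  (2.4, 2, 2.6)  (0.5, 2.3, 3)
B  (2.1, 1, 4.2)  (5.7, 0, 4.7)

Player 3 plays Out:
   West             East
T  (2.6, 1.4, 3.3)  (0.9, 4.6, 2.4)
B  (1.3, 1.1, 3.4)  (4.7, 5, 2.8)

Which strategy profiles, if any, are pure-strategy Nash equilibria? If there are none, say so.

No pure-strategy Nash equilibrium.

(T, West, In): Player 2 can switch to East (2 → 2.3). Not NE.
(T, West, Out): Player 2 can switch to East (1.4 → 4.6). Not NE.
(T, East, In): Player 1 can switch to B (0.5 → 5.7). Not NE.
(T, East, Out): Player 1 can switch to B (0.9 → 4.7). Not NE.
(B, West, In): Player 1 can switch to T (2.1 → 2.4). Not NE.
(B, West, Out): Player 1 can switch to T (1.3 → 2.6). Not NE.
(B, East, In): Player 2 can switch to West (0 → 1). Not NE.
(B, East, Out): Player 3 can switch to In (2.8 → 4.7). Not NE.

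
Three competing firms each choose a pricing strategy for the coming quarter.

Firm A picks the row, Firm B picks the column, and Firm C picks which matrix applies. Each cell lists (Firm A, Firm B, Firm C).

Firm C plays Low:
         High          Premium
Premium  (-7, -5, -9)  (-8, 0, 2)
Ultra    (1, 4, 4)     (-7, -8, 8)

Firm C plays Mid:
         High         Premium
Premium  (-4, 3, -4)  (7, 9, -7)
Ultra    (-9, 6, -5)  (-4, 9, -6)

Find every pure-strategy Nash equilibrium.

The unique pure-strategy Nash equilibrium is (Ultra, High, Low).

For each player, find the best response to each opponent profile; mutual best responses are the pure NE.
Firm A against (High, Low): payoffs -7, 1 → best response Ultra.
Firm A against (High, Mid): payoffs -4, -9 → best response Premium.
Firm A against (Premium, Low): payoffs -8, -7 → best response Ultra.
Firm A against (Premium, Mid): payoffs 7, -4 → best response Premium.
Firm B against (Premium, Low): payoffs -5, 0 → best response Premium.
Firm B against (Premium, Mid): payoffs 3, 9 → best response Premium.
Firm B against (Ultra, Low): payoffs 4, -8 → best response High.
Firm B against (Ultra, Mid): payoffs 6, 9 → best response Premium.
Firm C against (Premium, High): payoffs -9, -4 → best response Mid.
Firm C against (Premium, Premium): payoffs 2, -7 → best response Low.
Firm C against (Ultra, High): payoffs 4, -5 → best response Low.
Firm C against (Ultra, Premium): payoffs 8, -6 → best response Low.
Mutual best responses: (Ultra, High, Low).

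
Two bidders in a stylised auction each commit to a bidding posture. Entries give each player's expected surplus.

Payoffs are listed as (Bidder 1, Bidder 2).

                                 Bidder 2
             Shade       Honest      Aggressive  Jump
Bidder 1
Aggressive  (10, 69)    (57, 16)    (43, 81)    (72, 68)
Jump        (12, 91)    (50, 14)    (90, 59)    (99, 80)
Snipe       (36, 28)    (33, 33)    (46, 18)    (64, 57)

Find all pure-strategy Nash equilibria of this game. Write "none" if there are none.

(Aggressive, Shade): Bidder 1 can switch to Jump (10 → 12). Not NE.
(Aggressive, Honest): Bidder 2 can switch to Shade (16 → 69). Not NE.
(Aggressive, Aggressive): Bidder 1 can switch to Jump (43 → 90). Not NE.
(Aggressive, Jump): Bidder 1 can switch to Jump (72 → 99). Not NE.
(Jump, Shade): Bidder 1 can switch to Snipe (12 → 36). Not NE.
(Jump, Honest): Bidder 1 can switch to Aggressive (50 → 57). Not NE.
(Jump, Aggressive): Bidder 2 can switch to Shade (59 → 91). Not NE.
(Jump, Jump): Bidder 2 can switch to Shade (80 → 91). Not NE.
(Snipe, Shade): Bidder 2 can switch to Honest (28 → 33). Not NE.
(Snipe, Honest): Bidder 1 can switch to Aggressive (33 → 57). Not NE.
(The remaining 2 profiles each have a profitable deviation by the same check.)

No pure-strategy Nash equilibrium.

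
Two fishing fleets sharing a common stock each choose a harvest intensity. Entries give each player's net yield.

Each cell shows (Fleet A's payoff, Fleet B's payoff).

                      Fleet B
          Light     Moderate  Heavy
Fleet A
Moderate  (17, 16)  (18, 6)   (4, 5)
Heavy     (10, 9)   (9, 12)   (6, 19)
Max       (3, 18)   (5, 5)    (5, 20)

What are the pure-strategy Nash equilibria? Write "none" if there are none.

(Moderate, Light), (Heavy, Heavy)

Fleet A against Light: payoffs 17, 10, 3 → best response Moderate.
Fleet A against Moderate: payoffs 18, 9, 5 → best response Moderate.
Fleet A against Heavy: payoffs 4, 6, 5 → best response Heavy.
Fleet B against Moderate: payoffs 16, 6, 5 → best response Light.
Fleet B against Heavy: payoffs 9, 12, 19 → best response Heavy.
Fleet B against Max: payoffs 18, 5, 20 → best response Heavy.
Mutual best responses: (Moderate, Light); (Heavy, Heavy).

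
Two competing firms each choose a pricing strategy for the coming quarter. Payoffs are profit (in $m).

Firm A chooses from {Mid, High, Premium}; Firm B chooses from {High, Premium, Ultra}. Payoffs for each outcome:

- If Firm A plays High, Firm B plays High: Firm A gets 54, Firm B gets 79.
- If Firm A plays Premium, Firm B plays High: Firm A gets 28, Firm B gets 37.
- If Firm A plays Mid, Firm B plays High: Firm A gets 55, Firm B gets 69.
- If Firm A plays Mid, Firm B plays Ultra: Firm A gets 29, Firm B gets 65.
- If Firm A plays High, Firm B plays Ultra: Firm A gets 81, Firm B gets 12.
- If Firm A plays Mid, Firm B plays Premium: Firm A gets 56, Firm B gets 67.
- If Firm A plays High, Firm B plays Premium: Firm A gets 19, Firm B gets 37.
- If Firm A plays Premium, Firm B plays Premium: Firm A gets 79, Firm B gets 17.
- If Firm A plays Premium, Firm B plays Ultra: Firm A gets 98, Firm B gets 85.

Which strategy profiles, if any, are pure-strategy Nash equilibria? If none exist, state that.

(Mid, High), (Premium, Ultra)

Firm A against High: payoffs 55, 54, 28 → best response Mid.
Firm A against Premium: payoffs 56, 19, 79 → best response Premium.
Firm A against Ultra: payoffs 29, 81, 98 → best response Premium.
Firm B against Mid: payoffs 69, 67, 65 → best response High.
Firm B against High: payoffs 79, 37, 12 → best response High.
Firm B against Premium: payoffs 37, 17, 85 → best response Ultra.
Mutual best responses: (Mid, High); (Premium, Ultra).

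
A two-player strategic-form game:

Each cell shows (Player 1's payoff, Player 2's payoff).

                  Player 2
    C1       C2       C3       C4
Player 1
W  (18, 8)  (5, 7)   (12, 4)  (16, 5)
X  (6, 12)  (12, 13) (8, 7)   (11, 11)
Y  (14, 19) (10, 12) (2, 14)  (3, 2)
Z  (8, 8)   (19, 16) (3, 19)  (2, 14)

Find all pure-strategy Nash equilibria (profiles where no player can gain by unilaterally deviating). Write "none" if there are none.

(W, C1)

(W, C1): Player 1 gets 18, best alternative 14; Player 2 gets 8, best alternative 7. No profitable deviation — NE.
(W, C2): Player 1 can switch to X (5 → 12). Not NE.
(W, C3): Player 2 can switch to C1 (4 → 8). Not NE.
(W, C4): Player 2 can switch to C1 (5 → 8). Not NE.
(X, C1): Player 1 can switch to W (6 → 18). Not NE.
(X, C2): Player 1 can switch to Z (12 → 19). Not NE.
(X, C3): Player 1 can switch to W (8 → 12). Not NE.
(X, C4): Player 1 can switch to W (11 → 16). Not NE.
(Y, C1): Player 1 can switch to W (14 → 18). Not NE.
(The remaining 7 profiles each have a profitable deviation by the same check.)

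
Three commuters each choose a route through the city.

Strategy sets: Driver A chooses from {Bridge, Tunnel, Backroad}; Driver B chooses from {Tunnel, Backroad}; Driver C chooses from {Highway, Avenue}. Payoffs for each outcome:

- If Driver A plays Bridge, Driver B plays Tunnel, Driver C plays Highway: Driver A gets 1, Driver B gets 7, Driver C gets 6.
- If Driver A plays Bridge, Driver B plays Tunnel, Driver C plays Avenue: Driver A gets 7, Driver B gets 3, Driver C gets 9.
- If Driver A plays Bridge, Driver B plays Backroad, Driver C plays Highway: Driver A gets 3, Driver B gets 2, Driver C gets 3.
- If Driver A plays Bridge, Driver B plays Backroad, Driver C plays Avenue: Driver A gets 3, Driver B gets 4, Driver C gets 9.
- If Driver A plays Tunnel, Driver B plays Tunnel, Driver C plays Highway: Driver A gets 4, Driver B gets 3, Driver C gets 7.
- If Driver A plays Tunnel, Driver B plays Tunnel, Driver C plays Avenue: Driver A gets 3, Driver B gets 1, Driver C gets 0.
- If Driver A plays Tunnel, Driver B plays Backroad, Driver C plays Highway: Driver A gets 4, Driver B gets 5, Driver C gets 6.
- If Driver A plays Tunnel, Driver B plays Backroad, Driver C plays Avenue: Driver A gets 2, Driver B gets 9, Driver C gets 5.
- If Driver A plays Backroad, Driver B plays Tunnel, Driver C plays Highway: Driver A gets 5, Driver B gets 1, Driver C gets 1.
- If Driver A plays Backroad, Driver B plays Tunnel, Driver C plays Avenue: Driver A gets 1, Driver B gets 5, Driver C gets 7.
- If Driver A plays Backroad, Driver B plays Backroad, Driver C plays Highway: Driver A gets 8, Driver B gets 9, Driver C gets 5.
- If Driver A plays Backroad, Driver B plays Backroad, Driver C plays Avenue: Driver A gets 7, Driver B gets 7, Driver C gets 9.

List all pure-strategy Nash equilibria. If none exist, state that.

For each strategy profile, look for a profitable unilateral deviation.
(Bridge, Tunnel, Highway): Driver A can switch to Tunnel (1 → 4). Not NE.
(Bridge, Tunnel, Avenue): Driver B can switch to Backroad (3 → 4). Not NE.
(Bridge, Backroad, Highway): Driver A can switch to Tunnel (3 → 4). Not NE.
(Bridge, Backroad, Avenue): Driver A can switch to Backroad (3 → 7). Not NE.
(Tunnel, Tunnel, Highway): Driver A can switch to Backroad (4 → 5). Not NE.
(Tunnel, Tunnel, Avenue): Driver A can switch to Bridge (3 → 7). Not NE.
(Tunnel, Backroad, Highway): Driver A can switch to Backroad (4 → 8). Not NE.
(Tunnel, Backroad, Avenue): Driver A can switch to Bridge (2 → 3). Not NE.
(Backroad, Tunnel, Highway): Driver B can switch to Backroad (1 → 9). Not NE.
(Backroad, Tunnel, Avenue): Driver A can switch to Bridge (1 → 7). Not NE.
(Backroad, Backroad, Highway): Driver C can switch to Avenue (5 → 9). Not NE.
(Backroad, Backroad, Avenue): Driver A gets 7, best alternative 3; Driver B gets 7, best alternative 5; Driver C gets 9, best alternative 5. No profitable deviation — NE.

The unique pure-strategy Nash equilibrium is (Backroad, Backroad, Avenue).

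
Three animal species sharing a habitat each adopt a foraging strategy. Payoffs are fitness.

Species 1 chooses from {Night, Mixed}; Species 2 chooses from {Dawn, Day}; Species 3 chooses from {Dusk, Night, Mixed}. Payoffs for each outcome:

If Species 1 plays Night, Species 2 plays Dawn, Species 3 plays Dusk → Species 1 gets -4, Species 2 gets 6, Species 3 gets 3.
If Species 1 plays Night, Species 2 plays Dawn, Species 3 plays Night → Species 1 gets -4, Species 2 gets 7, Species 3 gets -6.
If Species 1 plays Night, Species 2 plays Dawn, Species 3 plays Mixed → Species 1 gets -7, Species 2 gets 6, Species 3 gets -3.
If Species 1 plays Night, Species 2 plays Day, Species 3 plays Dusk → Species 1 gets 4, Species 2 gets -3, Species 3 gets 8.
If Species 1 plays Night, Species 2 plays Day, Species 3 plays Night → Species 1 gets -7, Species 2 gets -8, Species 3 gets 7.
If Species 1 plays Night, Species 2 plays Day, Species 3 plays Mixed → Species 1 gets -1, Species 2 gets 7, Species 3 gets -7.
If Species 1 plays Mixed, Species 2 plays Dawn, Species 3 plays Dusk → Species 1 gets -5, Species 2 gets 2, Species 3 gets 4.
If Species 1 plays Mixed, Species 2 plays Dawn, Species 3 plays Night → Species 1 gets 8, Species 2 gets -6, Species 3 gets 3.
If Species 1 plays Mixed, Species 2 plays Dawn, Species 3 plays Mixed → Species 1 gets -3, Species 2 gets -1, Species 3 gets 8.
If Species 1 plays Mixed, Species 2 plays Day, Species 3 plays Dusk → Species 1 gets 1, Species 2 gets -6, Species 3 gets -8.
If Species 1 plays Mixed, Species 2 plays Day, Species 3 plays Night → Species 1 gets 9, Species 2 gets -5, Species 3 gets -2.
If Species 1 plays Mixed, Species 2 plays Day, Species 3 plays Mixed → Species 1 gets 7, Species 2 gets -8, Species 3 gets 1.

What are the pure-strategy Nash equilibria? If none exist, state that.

For each player, find the best response to each opponent profile; mutual best responses are the pure NE.
Species 1 against (Dawn, Dusk): payoffs -4, -5 → best response Night.
Species 1 against (Dawn, Night): payoffs -4, 8 → best response Mixed.
Species 1 against (Dawn, Mixed): payoffs -7, -3 → best response Mixed.
Species 1 against (Day, Dusk): payoffs 4, 1 → best response Night.
Species 1 against (Day, Night): payoffs -7, 9 → best response Mixed.
Species 1 against (Day, Mixed): payoffs -1, 7 → best response Mixed.
Species 2 against (Night, Dusk): payoffs 6, -3 → best response Dawn.
Species 2 against (Night, Night): payoffs 7, -8 → best response Dawn.
Species 2 against (Night, Mixed): payoffs 6, 7 → best response Day.
Species 2 against (Mixed, Dusk): payoffs 2, -6 → best response Dawn.
Species 2 against (Mixed, Night): payoffs -6, -5 → best response Day.
Species 2 against (Mixed, Mixed): payoffs -1, -8 → best response Dawn.
Species 3 against (Night, Dawn): payoffs 3, -6, -3 → best response Dusk.
Species 3 against (Night, Day): payoffs 8, 7, -7 → best response Dusk.
Species 3 against (Mixed, Dawn): payoffs 4, 3, 8 → best response Mixed.
Species 3 against (Mixed, Day): payoffs -8, -2, 1 → best response Mixed.
Mutual best responses: (Night, Dawn, Dusk); (Mixed, Dawn, Mixed).

Pure-strategy Nash equilibria: (Night, Dawn, Dusk); (Mixed, Dawn, Mixed)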